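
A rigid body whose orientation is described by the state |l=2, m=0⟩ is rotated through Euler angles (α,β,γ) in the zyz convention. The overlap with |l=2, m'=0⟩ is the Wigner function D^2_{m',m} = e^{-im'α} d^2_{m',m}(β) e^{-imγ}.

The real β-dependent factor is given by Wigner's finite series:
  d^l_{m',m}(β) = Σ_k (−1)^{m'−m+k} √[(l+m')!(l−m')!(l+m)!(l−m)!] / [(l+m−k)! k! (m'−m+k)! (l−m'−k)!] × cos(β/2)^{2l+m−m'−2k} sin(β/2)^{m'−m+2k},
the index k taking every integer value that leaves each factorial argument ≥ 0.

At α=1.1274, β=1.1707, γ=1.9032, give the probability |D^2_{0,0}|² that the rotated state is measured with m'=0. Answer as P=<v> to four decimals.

First d^2_{0,0}(β=1.1707), then the phase factors e^{-i(0)α} and e^{-i(0)γ}:
c=cos(1.1707/2)=0.833519, s=sin(1.1707/2)=0.552491; N=√[2·2·2·2]=4.000000
Admissible k: 0..2 (factorial args all ≥0)
  k=0: (−1)^0·4.0000/(4)·0.8335^4·0.5525^0 = +0.482682
  k=1: (−1)^1·4.0000/(1)·0.8335^2·0.5525^2 = -0.848284
  k=2: (−1)^2·4.0000/(4)·0.8335^0·0.5525^4 = +0.093175
d^2_{0,0}(1.1707) = +0.482682 -0.848284 +0.093175 = -0.272426
|D^2_{0,0}|² = |d^2_{0,0}(β)|² = (-0.272426)² = 0.074216 (the z-rotation phases have unit modulus)

P=0.0742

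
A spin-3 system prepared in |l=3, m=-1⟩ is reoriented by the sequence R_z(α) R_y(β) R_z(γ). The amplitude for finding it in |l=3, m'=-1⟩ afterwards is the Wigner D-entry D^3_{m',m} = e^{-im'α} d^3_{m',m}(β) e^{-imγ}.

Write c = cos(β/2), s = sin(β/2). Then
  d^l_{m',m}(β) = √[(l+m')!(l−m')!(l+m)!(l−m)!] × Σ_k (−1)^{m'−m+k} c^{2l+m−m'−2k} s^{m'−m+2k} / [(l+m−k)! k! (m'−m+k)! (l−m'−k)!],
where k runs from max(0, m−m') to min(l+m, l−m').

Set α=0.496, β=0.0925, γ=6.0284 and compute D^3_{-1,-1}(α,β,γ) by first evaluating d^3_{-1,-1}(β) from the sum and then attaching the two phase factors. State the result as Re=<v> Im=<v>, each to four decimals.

D^3_{-1,-1}(0.496,0.0925,6.0284) = e^{-i·-1·0.496}·d^3_{-1,-1}(0.0925)·e^{-i·-1·6.0284}. Compute d first:
With c≡cos(β/2)=0.998931 and s≡sin(β/2)=0.046234, N=[2·24·2·24]^{1/2}=48.000000
k: max(0,(-1)−(-1))=0 … min(3+(-1),3−(-1))=2
  k=0: (−1)^0·48.0000/(48)·0.9989^6·0.0462^0 = +0.993601
  k=1: (−1)^1·48.0000/(6)·0.9989^4·0.0462^2 = -0.017027
  k=2: (−1)^2·48.0000/(8)·0.9989^2·0.0462^4 = +0.000027
d^3_{-1,-1}(0.0925) = +0.993601 -0.017027 +0.000027 = +0.976601
Phases: e^{-i·(-1)·0.496}=+0.879493+0.475911i, e^{-i·(-1)·6.0284}=+0.967717-0.252038i ⇒ D=+0.948327+0.233293i

Re=0.9483 Im=0.2333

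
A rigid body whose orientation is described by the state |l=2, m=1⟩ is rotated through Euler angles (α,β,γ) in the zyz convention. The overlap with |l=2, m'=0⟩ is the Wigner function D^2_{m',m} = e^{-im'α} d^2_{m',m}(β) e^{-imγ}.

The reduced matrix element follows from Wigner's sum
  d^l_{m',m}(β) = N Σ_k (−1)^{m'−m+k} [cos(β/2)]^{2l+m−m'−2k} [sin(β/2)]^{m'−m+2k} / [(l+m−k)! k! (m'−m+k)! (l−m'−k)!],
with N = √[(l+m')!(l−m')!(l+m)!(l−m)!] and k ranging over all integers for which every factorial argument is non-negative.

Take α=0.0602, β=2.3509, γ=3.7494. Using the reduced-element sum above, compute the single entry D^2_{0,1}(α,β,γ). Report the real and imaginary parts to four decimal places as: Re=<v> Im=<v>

Re=0.5027 Im=-0.3497

D^2_{0,1}(0.0602,2.3509,3.7494) = e^{-i·0·0.0602}·d^2_{0,1}(2.3509)·e^{-i·1·3.7494}. Compute d first:
c=cos(2.3509/2)=0.385128, s=sin(2.3509/2)=0.922863; N=√[2·2·6·1]=4.898979
The bounds max(0,m−m')=1 and min(l+m,l−m')=2 give 2 terms
  k=1: (−1)^0·4.8990/(2)·0.3851^3·0.9229^1 = +0.129130
  k=2: (−1)^1·4.8990/(2)·0.3851^1·0.9229^3 = -0.741468
d^2_{0,1}(2.3509) = +0.129130 -0.741468 = -0.612338
D = (+1.000000+0.000000i)·(-0.612338)·(-0.820902+0.571069i) = +0.502670-0.349687i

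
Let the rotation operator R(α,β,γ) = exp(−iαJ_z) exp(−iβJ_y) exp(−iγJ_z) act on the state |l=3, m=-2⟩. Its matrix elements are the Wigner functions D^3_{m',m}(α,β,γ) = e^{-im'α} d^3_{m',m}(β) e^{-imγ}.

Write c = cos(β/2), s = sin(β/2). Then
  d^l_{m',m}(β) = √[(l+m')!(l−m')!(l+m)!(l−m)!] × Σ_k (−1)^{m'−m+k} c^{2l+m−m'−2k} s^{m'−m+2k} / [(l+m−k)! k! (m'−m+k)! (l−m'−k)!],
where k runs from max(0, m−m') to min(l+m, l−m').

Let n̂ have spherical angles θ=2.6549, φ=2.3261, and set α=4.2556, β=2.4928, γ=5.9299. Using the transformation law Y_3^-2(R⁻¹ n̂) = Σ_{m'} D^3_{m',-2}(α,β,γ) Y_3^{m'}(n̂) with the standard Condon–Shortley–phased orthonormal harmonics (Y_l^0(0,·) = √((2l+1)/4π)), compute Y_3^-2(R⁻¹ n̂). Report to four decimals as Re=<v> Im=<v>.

Need the full column D^3_{m',-2} for m'=−3..3 at α=4.2556, β=2.4928, γ=5.9299.
cos(β/2)=0.318737, sin(β/2)=0.947843
d^3_{-3,-2}: single k=1 term ⇒ +0.007638;  D = +0.006680-0.003703i
d^3_{-2,-2}: k∈[0..1] ⇒ +0.001049 -0.046363 = -0.045314;  D = -0.002235-0.045259i
d^3_{-1,-2}: k∈[0..1] ⇒ -0.009860 +0.174396 = +0.164535;  D = -0.151066-0.065198i
d^3_{0,-2}: k∈[0..1] ⇒ +0.050788 -0.449129 = -0.398341;  D = -0.302975+0.258614i
d^3_{1,-2}: k∈[0..1] ⇒ -0.174396 +0.771107 = +0.596712;  D = +0.147503+0.578193i
d^3_{2,-2}: k∈[0..1] ⇒ +0.409997 -0.725136 = -0.315139;  D = +0.308411+0.064771i
d^3_{3,-2}: single k=0 term ⇒ -0.597297;  D = -0.368002+0.470466i
Y_3^{m'}(θ=2.6549,φ=2.3261) and Σ D·Y over m':
  (+0.0067-0.0037i)·(+0.0328-0.0273i)  (-0.0022-0.0453i)·(+0.0119-0.1972i)  (-0.1511-0.0652i)·(-0.3011-0.3198i)  (-0.3030+0.2586i)·(-0.2989+0.0000i)  (+0.1475+0.5782i)·(+0.3011-0.3198i)  (+0.3084+0.0648i)·(+0.0119+0.1972i)  (-0.3680+0.4705i)·(-0.0328-0.0273i)
Y_3^-2(R⁻¹ n̂) = +0.351529+0.173421i

Re=0.3515 Im=0.1734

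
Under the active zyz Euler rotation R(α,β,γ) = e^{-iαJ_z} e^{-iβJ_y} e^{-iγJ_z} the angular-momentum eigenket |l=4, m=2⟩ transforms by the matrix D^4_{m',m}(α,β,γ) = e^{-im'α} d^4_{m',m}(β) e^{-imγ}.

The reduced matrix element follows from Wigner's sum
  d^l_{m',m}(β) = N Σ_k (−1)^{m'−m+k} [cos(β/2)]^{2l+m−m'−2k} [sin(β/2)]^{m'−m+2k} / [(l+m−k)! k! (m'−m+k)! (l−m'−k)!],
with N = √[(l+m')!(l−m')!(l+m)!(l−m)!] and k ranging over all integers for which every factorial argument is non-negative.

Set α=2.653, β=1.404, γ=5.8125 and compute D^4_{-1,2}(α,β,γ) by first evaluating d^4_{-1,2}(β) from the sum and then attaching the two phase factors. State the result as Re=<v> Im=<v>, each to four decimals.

Split into d^4_{-1,2}(β=1.404) × two z-phases.
c=cos(1.404/2)=0.763552, s=sin(1.404/2)=0.645746; N=√[6·120·720·2]=1018.233765
k∈{3,4,5} keeps every argument non-negative
  k=3: (−1)^0·1018.2338/(72)·0.7636^5·0.6457^3 = +0.988312
  k=4: (−1)^1·1018.2338/(48)·0.7636^3·0.6457^5 = -1.060306
  k=5: (−1)^2·1018.2338/(240)·0.7636^1·0.6457^7 = +0.151673
d^4_{-1,2}(1.404) = +0.988312 -1.060306 +0.151673 = +0.079678
D = (-0.882994+0.469384i)·(+0.079678)·(+0.588681+0.808366i) = -0.071650-0.034856i

Re=-0.0716 Im=-0.0349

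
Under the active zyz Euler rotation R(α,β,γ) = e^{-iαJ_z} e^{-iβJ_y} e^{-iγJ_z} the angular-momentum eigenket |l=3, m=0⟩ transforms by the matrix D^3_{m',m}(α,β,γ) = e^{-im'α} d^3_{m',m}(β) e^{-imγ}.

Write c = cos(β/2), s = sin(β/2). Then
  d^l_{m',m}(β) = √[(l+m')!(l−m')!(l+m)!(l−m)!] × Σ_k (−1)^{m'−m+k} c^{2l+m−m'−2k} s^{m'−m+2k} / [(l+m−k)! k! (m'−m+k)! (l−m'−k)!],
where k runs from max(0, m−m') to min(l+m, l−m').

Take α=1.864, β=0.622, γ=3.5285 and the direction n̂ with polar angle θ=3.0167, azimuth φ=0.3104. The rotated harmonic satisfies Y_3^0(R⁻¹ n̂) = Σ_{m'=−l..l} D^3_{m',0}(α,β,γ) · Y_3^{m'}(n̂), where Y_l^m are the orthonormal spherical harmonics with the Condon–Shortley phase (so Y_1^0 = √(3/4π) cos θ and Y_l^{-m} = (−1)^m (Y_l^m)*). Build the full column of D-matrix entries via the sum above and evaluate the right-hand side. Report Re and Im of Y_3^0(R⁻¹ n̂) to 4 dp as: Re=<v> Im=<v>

Re=-0.0725 Im=0.0000

Need the full column D^3_{m',0} for m'=−3..3 at α=1.864, β=0.622, γ=3.5285.
cos(β/2)=0.952028, sin(β/2)=0.306011
d^3_{-3,0}: single k=3 term ⇒ +0.110579;  D = +0.085200-0.070489i
d^3_{-2,0}: k∈[2..3] ⇒ +0.421340 -0.043532 = +0.377809;  D = -0.314690-0.209069i
d^3_{-1,0}: k∈[1..3] ⇒ +0.829041 -0.256963 +0.008850 = +0.580927;  D = -0.167900+0.556135i
d^3_{0,0}: k∈[0..3] ⇒ +0.744558 -0.692333 +0.071530 -0.000821 = +0.122934;  D = +0.122934+0.000000i
d^3_{1,0}: k∈[0..2] ⇒ -0.829041 +0.256963 -0.008850 = -0.580927;  D = +0.167900+0.556135i
d^3_{2,0}: k∈[0..1] ⇒ +0.421340 -0.043532 = +0.377809;  D = -0.314690+0.209069i
d^3_{3,0}: single k=0 term ⇒ -0.110579;  D = -0.085200-0.070489i
Y_3^{m'}(θ=3.0167,φ=0.3104) and Σ D·Y over m':
  (+0.0852-0.0705i)·(+0.0005-0.0006i)  (-0.3147-0.2091i)·(-0.0128+0.0092i)  (-0.1679+0.5561i)·(+0.1504-0.0482i)  (+0.1229+0.0000i)·(-0.7118+0.0000i)  (+0.1679+0.5561i)·(-0.1504-0.0482i)  (-0.3147+0.2091i)·(-0.0128-0.0092i)  (-0.0852-0.0705i)·(-0.0005-0.0006i)
Y_3^0(R⁻¹ n̂) = -0.072478-0.000000i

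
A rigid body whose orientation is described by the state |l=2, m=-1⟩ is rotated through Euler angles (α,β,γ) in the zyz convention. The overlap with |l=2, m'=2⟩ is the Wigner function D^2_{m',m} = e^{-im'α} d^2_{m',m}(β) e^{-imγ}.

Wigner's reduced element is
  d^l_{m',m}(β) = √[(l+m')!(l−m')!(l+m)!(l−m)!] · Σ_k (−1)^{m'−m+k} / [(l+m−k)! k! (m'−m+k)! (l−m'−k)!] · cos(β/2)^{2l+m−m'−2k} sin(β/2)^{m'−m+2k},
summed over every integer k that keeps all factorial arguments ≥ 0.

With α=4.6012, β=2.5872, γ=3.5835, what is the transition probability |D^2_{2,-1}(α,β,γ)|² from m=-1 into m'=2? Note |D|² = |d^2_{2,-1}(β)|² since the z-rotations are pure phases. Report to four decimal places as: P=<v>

P=0.2372

D^2_{2,-1}(4.6012,2.5872,3.5835) = e^{-i·2·4.6012}·d^2_{2,-1}(2.5872)·e^{-i·-1·3.5835}. Compute d first:
Half-angle: c=0.273660, s=0.961826. N=√(24·1·1·6)=12.000000
k: max(0,(-1)−(2))=0 … min(2+(-1),2−(2))=0
  k=0: (−1)^3·12.0000/(6)·0.2737^1·0.9618^3 = -0.487003
d^2_{2,-1}(2.5872) = -0.487003
|D^2_{2,-1}|² = |d^2_{2,-1}(β)|² = (-0.487003)² = 0.237172 (the z-rotation phases have unit modulus)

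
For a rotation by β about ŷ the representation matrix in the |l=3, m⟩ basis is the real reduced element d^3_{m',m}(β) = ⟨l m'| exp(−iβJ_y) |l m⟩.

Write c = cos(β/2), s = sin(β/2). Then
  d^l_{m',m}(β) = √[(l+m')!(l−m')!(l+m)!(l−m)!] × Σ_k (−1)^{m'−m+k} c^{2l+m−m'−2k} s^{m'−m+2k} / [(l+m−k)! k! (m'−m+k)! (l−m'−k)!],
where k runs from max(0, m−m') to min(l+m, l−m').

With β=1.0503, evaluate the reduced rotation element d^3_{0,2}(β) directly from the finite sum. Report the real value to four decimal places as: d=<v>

d=0.5126

d^3_{0,2}(β=1.0503) via Wigner's sum:
Half-angle: c=0.865249, s=0.501343. N=√(6·6·120·1)=65.726707
The bounds max(0,m−m')=2 and min(l+m,l−m')=3 give 2 terms
  k=2: (−1)^0·65.7267/(12)·0.8652^4·0.5013^2 = +0.771603
  k=3: (−1)^1·65.7267/(12)·0.8652^2·0.5013^4 = -0.259049
d^3_{0,2}(1.0503) = +0.771603 -0.259049 = +0.512554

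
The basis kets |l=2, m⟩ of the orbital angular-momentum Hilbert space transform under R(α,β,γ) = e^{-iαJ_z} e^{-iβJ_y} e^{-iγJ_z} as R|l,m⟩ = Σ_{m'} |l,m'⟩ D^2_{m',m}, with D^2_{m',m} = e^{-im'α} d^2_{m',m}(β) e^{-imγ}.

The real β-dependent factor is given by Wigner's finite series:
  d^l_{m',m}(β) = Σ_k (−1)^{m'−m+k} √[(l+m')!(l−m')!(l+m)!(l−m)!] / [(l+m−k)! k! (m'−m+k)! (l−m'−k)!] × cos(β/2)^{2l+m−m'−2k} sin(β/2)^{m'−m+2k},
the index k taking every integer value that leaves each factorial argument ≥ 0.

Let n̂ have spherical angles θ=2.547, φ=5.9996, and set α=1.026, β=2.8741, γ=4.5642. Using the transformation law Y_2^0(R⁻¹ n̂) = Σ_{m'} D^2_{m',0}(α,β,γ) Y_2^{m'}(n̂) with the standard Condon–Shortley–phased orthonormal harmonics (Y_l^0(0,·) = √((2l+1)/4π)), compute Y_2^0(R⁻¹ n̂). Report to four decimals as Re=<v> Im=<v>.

Need the full column D^2_{m',0} for m'=−2..2 at α=1.026, β=2.8741, γ=4.5642.
cos(β/2)=0.133348, sin(β/2)=0.991069
d^2_{-2,0}: single k=2 term ⇒ +0.042782;  D = -0.019801+0.037923i
d^2_{-1,0}: k∈[1..2] ⇒ +0.005756 -0.317961 = -0.312205;  D = -0.161798-0.267008i
d^2_{0,0}: k∈[0..2] ⇒ +0.000316 -0.069862 +0.964753 = +0.895207;  D = +0.895207+0.000000i
d^2_{1,0}: k∈[0..1] ⇒ -0.005756 +0.317961 = +0.312205;  D = +0.161798-0.267008i
d^2_{2,0}: single k=0 term ⇒ +0.042782;  D = -0.019801-0.037923i
Y_2^{m'}(θ=2.547,φ=5.9996) and Σ D·Y over m':
  (-0.0198+0.0379i)·(+0.1022+0.0651i)  (-0.1618-0.2670i)·(-0.3442-0.1003i)  (+0.8952+0.0000i)·(+0.3339+0.0000i)  (+0.1618-0.2670i)·(+0.3442-0.1003i)  (-0.0198-0.0379i)·(+0.1022-0.0651i)
Y_2^0(R⁻¹ n̂) = +0.347713+0.000000i

Re=0.3477 Im=0.0000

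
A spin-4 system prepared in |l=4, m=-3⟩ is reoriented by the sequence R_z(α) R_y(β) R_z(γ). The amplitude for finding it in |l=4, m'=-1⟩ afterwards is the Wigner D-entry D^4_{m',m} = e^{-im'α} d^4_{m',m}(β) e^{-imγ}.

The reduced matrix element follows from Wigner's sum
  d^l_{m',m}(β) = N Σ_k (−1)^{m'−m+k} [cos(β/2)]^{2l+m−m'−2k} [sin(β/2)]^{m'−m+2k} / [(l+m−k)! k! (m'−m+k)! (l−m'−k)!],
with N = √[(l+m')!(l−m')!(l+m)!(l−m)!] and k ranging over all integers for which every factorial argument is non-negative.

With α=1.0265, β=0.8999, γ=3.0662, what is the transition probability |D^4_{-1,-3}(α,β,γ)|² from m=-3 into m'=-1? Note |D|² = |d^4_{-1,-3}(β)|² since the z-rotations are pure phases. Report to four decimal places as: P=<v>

P=0.2393

Split into d^4_{-1,-3}(β=0.8999) × two z-phases.
c=cos(0.8999/2)=0.900469, s=sin(0.8999/2)=0.434921; N=√[6·120·1·5040]=1904.940944
k∈{0,1} keeps every argument non-negative
  k=0: (−1)^2·1904.9409/(240)·0.9005^6·0.4349^2 = +0.800391
  k=1: (−1)^3·1904.9409/(144)·0.9005^4·0.4349^4 = -0.311196
d^4_{-1,-3}(0.8999) = +0.800391 -0.311196 = +0.489196
|D^4_{-1,-3}|² = |d^4_{-1,-3}(β)|² = (+0.489196)² = 0.239312 (the z-rotation phases have unit modulus)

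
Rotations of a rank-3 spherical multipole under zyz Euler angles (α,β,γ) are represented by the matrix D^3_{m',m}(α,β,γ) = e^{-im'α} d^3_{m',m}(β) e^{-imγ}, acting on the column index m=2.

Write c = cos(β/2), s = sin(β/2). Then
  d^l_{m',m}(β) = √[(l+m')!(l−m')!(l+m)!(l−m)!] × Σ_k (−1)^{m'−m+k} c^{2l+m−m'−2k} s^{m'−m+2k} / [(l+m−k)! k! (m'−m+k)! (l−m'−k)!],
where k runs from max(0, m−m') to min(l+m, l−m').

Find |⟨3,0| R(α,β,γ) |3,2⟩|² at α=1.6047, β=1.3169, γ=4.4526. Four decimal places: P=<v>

P=0.1038

Split into d^3_{0,2}(β=1.3169) × two z-phases.
With c≡cos(β/2)=0.790942 and s≡sin(β/2)=0.611892, N=[6·6·120·1]^{1/2}=65.726707
k: max(0,(2)−(0))=2 … min(3+(2),3−(0))=3
  k=2: (−1)^0·65.7267/(12)·0.7909^4·0.6119^2 = +0.802578
  k=3: (−1)^1·65.7267/(12)·0.7909^2·0.6119^4 = -0.480339
d^3_{0,2}(1.3169) = +0.802578 -0.480339 = +0.322240
|D^3_{0,2}|² = |d^3_{0,2}(β)|² = (+0.322240)² = 0.103838 (the z-rotation phases have unit modulus)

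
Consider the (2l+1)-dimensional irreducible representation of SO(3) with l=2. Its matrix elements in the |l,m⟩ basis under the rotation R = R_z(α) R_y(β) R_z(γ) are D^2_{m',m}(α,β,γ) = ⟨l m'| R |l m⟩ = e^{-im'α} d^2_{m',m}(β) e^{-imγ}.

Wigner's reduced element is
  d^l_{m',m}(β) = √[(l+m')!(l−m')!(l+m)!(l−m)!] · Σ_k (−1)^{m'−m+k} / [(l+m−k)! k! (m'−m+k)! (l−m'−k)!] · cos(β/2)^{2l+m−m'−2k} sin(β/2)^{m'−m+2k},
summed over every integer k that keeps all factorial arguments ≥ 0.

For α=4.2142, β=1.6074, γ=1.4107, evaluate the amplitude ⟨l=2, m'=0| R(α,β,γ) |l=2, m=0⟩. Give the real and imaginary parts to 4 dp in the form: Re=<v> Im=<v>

Re=-0.4980 Im=0.0000

Split into d^2_{0,0}(β=1.6074) × two z-phases.
With c≡cos(β/2)=0.694048 and s≡sin(β/2)=0.719929, N=[2·2·2·2]^{1/2}=4.000000
k: max(0,(0)−(0))=0 … min(2+(0),2−(0))=2
  k=0: (−1)^0·4.0000/(4)·0.6940^4·0.7199^0 = +0.232037
  k=1: (−1)^1·4.0000/(1)·0.6940^2·0.7199^2 = -0.998661
  k=2: (−1)^2·4.0000/(4)·0.6940^0·0.7199^4 = +0.268633
d^2_{0,0}(1.6074) = +0.232037 -0.998661 +0.268633 = -0.497991
Phases: e^{-i·(0)·4.2142}=+1.000000+0.000000i, e^{-i·(0)·1.4107}=+1.000000+0.000000i ⇒ D=-0.497991+0.000000i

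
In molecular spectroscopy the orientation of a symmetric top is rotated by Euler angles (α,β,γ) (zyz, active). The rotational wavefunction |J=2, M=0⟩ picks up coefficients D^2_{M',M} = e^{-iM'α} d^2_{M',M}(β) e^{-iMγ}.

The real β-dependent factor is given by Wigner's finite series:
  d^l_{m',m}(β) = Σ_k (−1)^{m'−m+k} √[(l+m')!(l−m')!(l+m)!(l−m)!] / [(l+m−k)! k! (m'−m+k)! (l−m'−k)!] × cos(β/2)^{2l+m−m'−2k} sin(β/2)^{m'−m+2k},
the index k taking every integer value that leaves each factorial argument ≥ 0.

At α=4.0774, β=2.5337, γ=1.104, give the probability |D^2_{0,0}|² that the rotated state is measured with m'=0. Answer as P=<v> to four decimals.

P=0.2608

First d^2_{0,0}(β=2.5337), then the phase factors e^{-i(0)α} and e^{-i(0)γ}:
With c≡cos(β/2)=0.299288 and s≡sin(β/2)=0.954163, N=[2·2·2·2]^{1/2}=4.000000
The bounds max(0,m−m')=0 and min(l+m,l−m')=2 give 3 terms
  k=0: (−1)^0·4.0000/(4)·0.2993^4·0.9542^0 = +0.008023
  k=1: (−1)^1·4.0000/(1)·0.2993^2·0.9542^2 = -0.326200
  k=2: (−1)^2·4.0000/(4)·0.2993^0·0.9542^4 = +0.828877
d^2_{0,0}(2.5337) = +0.008023 -0.326200 +0.828877 = +0.510701
|D^2_{0,0}|² = |d^2_{0,0}(β)|² = (+0.510701)² = 0.260815 (the z-rotation phases have unit modulus)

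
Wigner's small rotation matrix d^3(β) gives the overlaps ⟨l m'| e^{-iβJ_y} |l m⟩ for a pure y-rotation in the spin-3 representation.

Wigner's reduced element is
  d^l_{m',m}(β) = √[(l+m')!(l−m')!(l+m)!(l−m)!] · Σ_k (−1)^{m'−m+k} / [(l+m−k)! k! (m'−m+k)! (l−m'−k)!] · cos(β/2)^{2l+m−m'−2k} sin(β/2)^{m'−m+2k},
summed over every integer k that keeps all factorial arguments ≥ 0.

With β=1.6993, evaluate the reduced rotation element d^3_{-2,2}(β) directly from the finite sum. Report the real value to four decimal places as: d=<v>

d=0.5140

d^3_{-2,2}(β=1.6993) via Wigner's sum:
c=cos(1.6993/2)=0.660246, s=sin(1.6993/2)=0.751049; N=√[1·120·120·1]=120.000000
k∈{4,5} keeps every argument non-negative
  k=4: (−1)^0·120.0000/(24)·0.6602^2·0.7510^4 = +0.693515
  k=5: (−1)^1·120.0000/(120)·0.6602^0·0.7510^6 = -0.179478
d^3_{-2,2}(1.6993) = +0.693515 -0.179478 = +0.514037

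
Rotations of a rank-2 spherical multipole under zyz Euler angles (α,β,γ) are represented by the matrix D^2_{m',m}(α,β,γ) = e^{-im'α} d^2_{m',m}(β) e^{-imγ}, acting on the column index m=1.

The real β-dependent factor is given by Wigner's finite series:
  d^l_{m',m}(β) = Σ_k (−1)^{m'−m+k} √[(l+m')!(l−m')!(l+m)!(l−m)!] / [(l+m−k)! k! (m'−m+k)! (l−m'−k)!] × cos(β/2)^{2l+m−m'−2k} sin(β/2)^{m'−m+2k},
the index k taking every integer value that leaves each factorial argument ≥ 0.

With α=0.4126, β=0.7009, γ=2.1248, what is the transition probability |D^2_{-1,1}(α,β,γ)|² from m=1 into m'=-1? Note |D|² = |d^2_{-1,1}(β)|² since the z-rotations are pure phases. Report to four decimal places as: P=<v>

Split into d^2_{-1,1}(β=0.7009) × two z-phases.
c=cos(0.7009/2)=0.939218, s=sin(0.7009/2)=0.343320; N=√[1·6·6·1]=6.000000
k: max(0,(1)−(-1))=2 … min(2+(1),2−(-1))=3
  k=2: (−1)^0·6.0000/(2)·0.9392^2·0.3433^2 = +0.311928
  k=3: (−1)^1·6.0000/(6)·0.9392^0·0.3433^4 = -0.013893
d^2_{-1,1}(0.7009) = +0.311928 -0.013893 = +0.298035
|D^2_{-1,1}|² = |d^2_{-1,1}(β)|² = (+0.298035)² = 0.088825 (the z-rotation phases have unit modulus)

P=0.0888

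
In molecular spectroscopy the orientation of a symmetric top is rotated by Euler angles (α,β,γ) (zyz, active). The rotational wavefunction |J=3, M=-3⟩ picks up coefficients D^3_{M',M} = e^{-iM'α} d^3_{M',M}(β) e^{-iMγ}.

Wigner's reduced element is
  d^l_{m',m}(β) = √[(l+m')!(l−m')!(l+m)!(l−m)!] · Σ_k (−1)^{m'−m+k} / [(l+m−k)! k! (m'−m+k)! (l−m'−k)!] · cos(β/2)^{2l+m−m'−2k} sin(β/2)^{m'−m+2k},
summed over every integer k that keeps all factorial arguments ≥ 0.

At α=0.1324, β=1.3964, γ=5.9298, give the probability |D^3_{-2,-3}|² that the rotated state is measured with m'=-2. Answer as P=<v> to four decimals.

P=0.1724

Split into d^3_{-2,-3}(β=1.3964) × two z-phases.
c=cos(1.3964/2)=0.766001, s=sin(1.3964/2)=0.642840; N=√[1·120·1·720]=293.938769
Admissible k: 0..0 (factorial args all ≥0)
  k=0: (−1)^1·293.9388/(120)·0.7660^5·0.6428^1 = -0.415264
d^3_{-2,-3}(1.3964) = -0.415264
|D^3_{-2,-3}|² = |d^3_{-2,-3}(β)|² = (-0.415264)² = 0.172444 (the z-rotation phases have unit modulus)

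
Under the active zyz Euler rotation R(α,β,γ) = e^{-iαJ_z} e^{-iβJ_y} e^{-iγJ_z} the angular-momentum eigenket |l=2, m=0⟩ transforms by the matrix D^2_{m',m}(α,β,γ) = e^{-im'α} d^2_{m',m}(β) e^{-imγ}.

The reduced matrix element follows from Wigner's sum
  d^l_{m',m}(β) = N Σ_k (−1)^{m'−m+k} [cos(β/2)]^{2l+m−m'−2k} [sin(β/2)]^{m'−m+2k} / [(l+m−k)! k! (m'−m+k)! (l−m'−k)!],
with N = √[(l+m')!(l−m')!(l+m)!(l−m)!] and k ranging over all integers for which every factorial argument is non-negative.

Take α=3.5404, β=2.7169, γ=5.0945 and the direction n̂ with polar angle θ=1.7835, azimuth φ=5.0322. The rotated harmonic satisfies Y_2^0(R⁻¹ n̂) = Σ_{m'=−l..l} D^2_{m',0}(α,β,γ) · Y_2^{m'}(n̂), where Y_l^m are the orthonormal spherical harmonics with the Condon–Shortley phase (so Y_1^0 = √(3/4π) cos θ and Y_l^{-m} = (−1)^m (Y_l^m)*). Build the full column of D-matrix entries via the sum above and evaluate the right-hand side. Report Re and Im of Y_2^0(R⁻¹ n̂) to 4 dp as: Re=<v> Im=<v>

Re=-0.2679 Im=0.0000

Need the full column D^2_{m',0} for m'=−2..2 at α=3.5404, β=2.7169, γ=5.0945.
cos(β/2)=0.210754, sin(β/2)=0.977539
d^2_{-2,0}: single k=2 term ⇒ +0.103967;  D = +0.072612+0.074408i
d^2_{-1,0}: k∈[1..2] ⇒ +0.022415 -0.482230 = -0.459815;  D = +0.423731+0.178555i
d^2_{0,0}: k∈[0..2] ⇒ +0.001973 -0.169778 +0.913138 = +0.745334;  D = +0.745334+0.000000i
d^2_{1,0}: k∈[0..1] ⇒ -0.022415 +0.482230 = +0.459815;  D = -0.423731+0.178555i
d^2_{2,0}: single k=0 term ⇒ +0.103967;  D = +0.072612-0.074408i
Y_2^{m'}(θ=1.7835,φ=5.0322) and Σ D·Y over m':
  (+0.0726+0.0744i)·(-0.2961+0.2203i)  (+0.4237+0.1786i)·(-0.0501-0.1513i)  (+0.7453+0.0000i)·(-0.2732+0.0000i)  (-0.4237+0.1786i)·(+0.0501-0.1513i)  (+0.0726-0.0744i)·(-0.2961-0.2203i)
Y_2^0(R⁻¹ n̂) = -0.267860+0.000000i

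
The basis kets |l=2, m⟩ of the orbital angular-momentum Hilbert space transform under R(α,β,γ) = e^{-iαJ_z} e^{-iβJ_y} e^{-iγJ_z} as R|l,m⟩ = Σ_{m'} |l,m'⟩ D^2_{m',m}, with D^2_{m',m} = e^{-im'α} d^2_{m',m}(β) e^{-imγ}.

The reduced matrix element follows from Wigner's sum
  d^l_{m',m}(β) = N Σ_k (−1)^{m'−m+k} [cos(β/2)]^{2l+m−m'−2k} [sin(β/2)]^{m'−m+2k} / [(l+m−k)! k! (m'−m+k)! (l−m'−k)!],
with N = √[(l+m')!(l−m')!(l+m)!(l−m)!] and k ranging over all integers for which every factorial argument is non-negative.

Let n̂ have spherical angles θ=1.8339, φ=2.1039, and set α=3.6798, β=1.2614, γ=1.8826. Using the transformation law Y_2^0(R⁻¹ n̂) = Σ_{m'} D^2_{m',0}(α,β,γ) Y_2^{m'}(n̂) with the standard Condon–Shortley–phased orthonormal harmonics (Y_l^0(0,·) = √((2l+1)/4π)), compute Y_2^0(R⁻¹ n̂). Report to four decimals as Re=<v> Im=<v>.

Need the full column D^2_{m',0} for m'=−2..2 at α=3.6798, β=1.2614, γ=1.8826.
cos(β/2)=0.807615, sin(β/2)=0.589710
d^2_{-2,0}: single k=2 term ⇒ +0.555599;  D = +0.263625+0.489073i
d^2_{-1,0}: k∈[1..2] ⇒ +0.760899 -0.405692 = +0.355208;  D = -0.304992-0.182079i
d^2_{0,0}: k∈[0..2] ⇒ +0.425419 -0.907290 +0.120936 = -0.360935;  D = -0.360935+0.000000i
d^2_{1,0}: k∈[0..1] ⇒ -0.760899 +0.405692 = -0.355208;  D = +0.304992-0.182079i
d^2_{2,0}: single k=0 term ⇒ +0.555599;  D = +0.263625-0.489073i
Y_2^{m'}(θ=1.8339,φ=2.1039) and Σ D·Y over m':
  (+0.2636+0.4891i)·(-0.1741+0.3153i)  (-0.3050-0.1821i)·(+0.0986+0.1671i)  (-0.3609+0.0000i)·(-0.2514+0.0000i)  (+0.3050-0.1821i)·(-0.0986+0.1671i)  (+0.2636-0.4891i)·(-0.1741-0.3153i)
Y_2^0(R⁻¹ n̂) = -0.308734+0.000000i

Re=-0.3087 Im=0.0000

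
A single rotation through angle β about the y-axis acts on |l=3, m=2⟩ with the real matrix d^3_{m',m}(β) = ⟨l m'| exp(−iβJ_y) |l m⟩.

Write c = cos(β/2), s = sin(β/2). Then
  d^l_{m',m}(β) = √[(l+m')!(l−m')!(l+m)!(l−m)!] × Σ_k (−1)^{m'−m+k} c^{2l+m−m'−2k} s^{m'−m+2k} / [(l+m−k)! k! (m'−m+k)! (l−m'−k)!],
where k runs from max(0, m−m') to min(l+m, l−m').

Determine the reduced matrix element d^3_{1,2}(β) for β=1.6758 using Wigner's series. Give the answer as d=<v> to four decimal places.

d^3_{1,2}(β=1.6758) via Wigner's sum:
Half-angle: c=0.669025, s=0.743240. N=√(24·2·120·1)=75.894664
k: max(0,(2)−(1))=1 … min(3+(2),3−(1))=2
  k=1: (−1)^0·75.8947/(24)·0.6690^5·0.7432^1 = +0.315022
  k=2: (−1)^1·75.8947/(12)·0.6690^3·0.7432^3 = -0.777578
d^3_{1,2}(1.6758) = +0.315022 -0.777578 = -0.462556

d=-0.4626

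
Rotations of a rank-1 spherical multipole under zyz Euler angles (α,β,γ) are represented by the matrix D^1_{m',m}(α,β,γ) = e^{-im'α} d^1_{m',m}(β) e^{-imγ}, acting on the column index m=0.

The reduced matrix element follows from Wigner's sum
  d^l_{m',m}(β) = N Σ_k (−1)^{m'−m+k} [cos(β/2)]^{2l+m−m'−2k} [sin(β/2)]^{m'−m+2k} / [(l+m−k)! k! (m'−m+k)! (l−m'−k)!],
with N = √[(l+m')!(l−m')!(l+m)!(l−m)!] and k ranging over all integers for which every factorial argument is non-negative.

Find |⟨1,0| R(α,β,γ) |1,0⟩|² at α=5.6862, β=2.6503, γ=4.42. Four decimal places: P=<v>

P=0.7774

First d^1_{0,0}(β=2.6503), then the phase factors e^{-i(0)α} and e^{-i(0)γ}:
Half-angle: c=0.243183, s=0.969980. N=√(1·1·1·1)=1.000000
Admissible k: 0..1 (factorial args all ≥0)
  k=0: (−1)^0·1.0000/(1)·0.2432^2·0.9700^0 = +0.059138
  k=1: (−1)^1·1.0000/(1)·0.2432^0·0.9700^2 = -0.940862
d^1_{0,0}(2.6503) = +0.059138 -0.940862 = -0.881724
|D^1_{0,0}|² = |d^1_{0,0}(β)|² = (-0.881724)² = 0.777437 (the z-rotation phases have unit modulus)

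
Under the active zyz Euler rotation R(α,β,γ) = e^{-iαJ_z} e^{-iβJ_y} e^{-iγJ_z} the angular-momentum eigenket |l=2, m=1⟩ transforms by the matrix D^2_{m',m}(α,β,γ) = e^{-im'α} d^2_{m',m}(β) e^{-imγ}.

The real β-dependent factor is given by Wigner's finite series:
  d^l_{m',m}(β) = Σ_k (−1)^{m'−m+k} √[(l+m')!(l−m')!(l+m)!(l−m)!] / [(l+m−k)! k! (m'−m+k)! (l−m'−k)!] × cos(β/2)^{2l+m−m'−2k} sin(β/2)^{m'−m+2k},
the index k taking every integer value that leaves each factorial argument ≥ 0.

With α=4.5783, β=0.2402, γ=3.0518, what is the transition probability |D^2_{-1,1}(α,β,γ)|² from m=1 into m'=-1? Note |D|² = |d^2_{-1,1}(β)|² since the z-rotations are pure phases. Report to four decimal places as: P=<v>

P=0.0018

First d^2_{-1,1}(β=0.2402), then the phase factors e^{-i(-1)α} and e^{-i(1)γ}:
Half-angle: c=0.992797, s=0.119811. N=√(1·6·6·1)=6.000000
Admissible k: 2..3 (factorial args all ≥0)
  k=2: (−1)^0·6.0000/(2)·0.9928^2·0.1198^2 = +0.042446
  k=3: (−1)^1·6.0000/(6)·0.9928^0·0.1198^4 = -0.000206
d^2_{-1,1}(0.2402) = +0.042446 -0.000206 = +0.042240
|D^2_{-1,1}|² = |d^2_{-1,1}(β)|² = (+0.042240)² = 0.001784 (the z-rotation phases have unit modulus)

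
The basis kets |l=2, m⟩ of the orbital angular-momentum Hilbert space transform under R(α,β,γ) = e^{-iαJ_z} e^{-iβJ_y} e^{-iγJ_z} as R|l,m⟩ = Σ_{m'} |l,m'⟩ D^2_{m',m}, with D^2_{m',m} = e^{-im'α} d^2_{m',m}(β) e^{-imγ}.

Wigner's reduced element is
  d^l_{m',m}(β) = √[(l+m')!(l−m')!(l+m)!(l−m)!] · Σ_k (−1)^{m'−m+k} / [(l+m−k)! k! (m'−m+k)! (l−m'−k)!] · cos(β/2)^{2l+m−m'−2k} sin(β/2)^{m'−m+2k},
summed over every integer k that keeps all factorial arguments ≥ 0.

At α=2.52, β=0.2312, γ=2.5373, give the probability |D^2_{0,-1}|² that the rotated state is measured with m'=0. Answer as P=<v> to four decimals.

P=0.0746

Split into d^2_{0,-1}(β=0.2312) × two z-phases.
Half-angle: c=0.993326, s=0.115343. N=√(2·2·1·6)=4.898979
The bounds max(0,m−m')=0 and min(l+m,l−m')=1 give 2 terms
  k=0: (−1)^1·4.8990/(2)·0.9933^3·0.1153^1 = -0.276911
  k=1: (−1)^2·4.8990/(2)·0.9933^1·0.1153^3 = +0.003734
d^2_{0,-1}(0.2312) = -0.276911 +0.003734 = -0.273178
|D^2_{0,-1}|² = |d^2_{0,-1}(β)|² = (-0.273178)² = 0.074626 (the z-rotation phases have unit modulus)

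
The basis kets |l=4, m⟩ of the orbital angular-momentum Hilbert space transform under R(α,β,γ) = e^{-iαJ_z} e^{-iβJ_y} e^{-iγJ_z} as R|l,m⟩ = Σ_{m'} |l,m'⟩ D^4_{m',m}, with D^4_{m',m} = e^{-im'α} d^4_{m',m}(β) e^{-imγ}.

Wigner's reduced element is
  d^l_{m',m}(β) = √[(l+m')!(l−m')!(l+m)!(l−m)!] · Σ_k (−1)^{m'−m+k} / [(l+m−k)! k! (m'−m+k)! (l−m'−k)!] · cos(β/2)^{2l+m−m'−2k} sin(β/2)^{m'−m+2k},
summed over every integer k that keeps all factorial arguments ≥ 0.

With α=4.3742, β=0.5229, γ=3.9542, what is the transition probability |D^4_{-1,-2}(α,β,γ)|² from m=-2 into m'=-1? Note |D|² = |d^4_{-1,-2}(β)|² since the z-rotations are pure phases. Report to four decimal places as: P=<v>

P=0.3220

D^4_{-1,-2}(4.3742,0.5229,3.9542) = e^{-i·-1·4.3742}·d^4_{-1,-2}(0.5229)·e^{-i·-2·3.9542}. Compute d first:
c=cos(0.5229/2)=0.966016, s=sin(0.5229/2)=0.258482; N=√[6·120·2·720]=1018.233765
k: max(0,(-2)−(-1))=0 … min(4+(-2),4−(-1))=2
  k=0: (−1)^1·1018.2338/(240)·0.9660^7·0.2585^1 = -0.860908
  k=1: (−1)^2·1018.2338/(48)·0.9660^5·0.2585^3 = +0.308189
  k=2: (−1)^3·1018.2338/(72)·0.9660^3·0.2585^5 = -0.014710
d^4_{-1,-2}(0.5229) = -0.860908 +0.308189 -0.014710 = -0.567429
|D^4_{-1,-2}|² = |d^4_{-1,-2}(β)|² = (-0.567429)² = 0.321976 (the z-rotation phases have unit modulus)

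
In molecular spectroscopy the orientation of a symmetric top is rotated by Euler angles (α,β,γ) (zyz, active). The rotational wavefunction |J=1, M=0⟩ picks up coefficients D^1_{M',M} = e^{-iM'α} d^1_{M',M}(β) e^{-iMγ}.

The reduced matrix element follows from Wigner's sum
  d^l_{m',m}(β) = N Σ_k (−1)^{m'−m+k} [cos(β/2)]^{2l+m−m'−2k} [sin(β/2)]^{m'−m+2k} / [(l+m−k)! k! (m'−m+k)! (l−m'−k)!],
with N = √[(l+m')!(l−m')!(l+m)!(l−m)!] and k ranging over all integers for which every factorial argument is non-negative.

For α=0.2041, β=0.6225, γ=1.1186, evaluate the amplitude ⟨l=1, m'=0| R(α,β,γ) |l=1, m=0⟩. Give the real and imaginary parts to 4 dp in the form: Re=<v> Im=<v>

Re=0.8124 Im=0.0000

First d^1_{0,0}(β=0.6225), then the phase factors e^{-i(0)α} and e^{-i(0)γ}:
With c≡cos(β/2)=0.951952 and s≡sin(β/2)=0.306249, N=[1·1·1·1]^{1/2}=1.000000
k: max(0,(0)−(0))=0 … min(1+(0),1−(0))=1
  k=0: (−1)^0·1.0000/(1)·0.9520^2·0.3062^0 = +0.906212
  k=1: (−1)^1·1.0000/(1)·0.9520^0·0.3062^2 = -0.093788
d^1_{0,0}(0.6225) = +0.906212 -0.093788 = +0.812423
Phases: e^{-i·(0)·0.2041}=+1.000000+0.000000i, e^{-i·(0)·1.1186}=+1.000000+0.000000i ⇒ D=+0.812423+0.000000i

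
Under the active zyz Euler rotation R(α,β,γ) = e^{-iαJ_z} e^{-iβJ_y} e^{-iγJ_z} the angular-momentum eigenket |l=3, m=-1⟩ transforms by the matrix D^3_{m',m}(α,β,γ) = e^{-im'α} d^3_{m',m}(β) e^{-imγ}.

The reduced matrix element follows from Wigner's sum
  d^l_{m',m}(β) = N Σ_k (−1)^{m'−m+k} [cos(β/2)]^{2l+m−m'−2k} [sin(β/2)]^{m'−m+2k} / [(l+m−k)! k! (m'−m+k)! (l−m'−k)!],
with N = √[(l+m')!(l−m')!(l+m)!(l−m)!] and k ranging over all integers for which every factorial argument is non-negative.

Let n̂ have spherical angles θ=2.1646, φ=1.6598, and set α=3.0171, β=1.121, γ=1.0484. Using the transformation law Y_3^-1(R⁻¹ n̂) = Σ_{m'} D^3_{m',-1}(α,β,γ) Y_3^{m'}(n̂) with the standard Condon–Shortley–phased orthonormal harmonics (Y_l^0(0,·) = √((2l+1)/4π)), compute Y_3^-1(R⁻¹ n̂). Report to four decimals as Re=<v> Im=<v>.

Need the full column D^3_{m',-1} for m'=−3..3 at α=3.0171, β=1.121, γ=1.0484.
cos(β/2)=0.846989, sin(β/2)=0.531610
d^3_{-3,-1}: single k=2 term ⇒ +0.563305;  D = -0.439803-0.351973i
d^3_{-2,-1}: k∈[1..2] ⇒ +0.732796 -0.577355 = +0.155441;  D = +0.108362+0.111443i
d^3_{-1,-1}: k∈[0..2] ⇒ +0.369205 -1.163557 +0.343779 = -0.450573;  D = +0.271564+0.359541i
d^3_{0,-1}: k∈[0..2] ⇒ -0.802737 +0.948691 -0.124576 = +0.021378;  D = +0.010667+0.018526i
d^3_{1,-1}: k∈[0..2] ⇒ +0.872668 -0.458372 +0.022571 = +0.436868;  D = -0.169280-0.402738i
d^3_{2,-1}: k∈[0..1] ⇒ -0.577355 +0.113722 = -0.463633;  D = -0.125189-0.446412i
d^3_{3,-1}: single k=0 term ⇒ +0.221908;  D = -0.032924-0.219452i
Y_3^{m'}(θ=2.1646,φ=1.6598) and Σ D·Y over m':
  (-0.4398-0.3520i)·(+0.0627+0.2291i)  (+0.1084+0.1114i)·(+0.3866-0.0696i)  (+0.2716+0.3595i)·(-0.0135-0.1508i)  (+0.0107+0.0185i)·(+0.2996+0.0000i)  (-0.1693-0.4027i)·(+0.0135-0.1508i)  (-0.1252-0.4464i)·(+0.3866+0.0696i)  (-0.0329-0.2195i)·(-0.0627+0.2291i)
Y_3^-1(R⁻¹ n̂) = +0.128470-0.282500i

Re=0.1285 Im=-0.2825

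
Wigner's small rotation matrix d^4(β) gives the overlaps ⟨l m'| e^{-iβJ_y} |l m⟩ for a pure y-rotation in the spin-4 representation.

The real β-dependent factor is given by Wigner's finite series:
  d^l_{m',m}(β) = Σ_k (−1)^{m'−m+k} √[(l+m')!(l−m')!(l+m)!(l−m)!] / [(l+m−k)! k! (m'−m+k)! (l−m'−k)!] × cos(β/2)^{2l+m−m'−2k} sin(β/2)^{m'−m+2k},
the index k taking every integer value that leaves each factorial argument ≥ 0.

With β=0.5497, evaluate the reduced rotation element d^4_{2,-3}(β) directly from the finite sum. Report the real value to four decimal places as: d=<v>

d^4_{2,-3}(β=0.5497) via Wigner's sum:
Half-angle: c=0.962466, s=0.271403. N=√(720·2·1·5040)=2693.993318
k∈{0,1} keeps every argument non-negative
  k=0: (−1)^5·2693.9933/(240)·0.9625^3·0.2714^5 = -0.014737
  k=1: (−1)^6·2693.9933/(720)·0.9625^1·0.2714^7 = +0.000391
d^4_{2,-3}(0.5497) = -0.014737 +0.000391 = -0.014346

d=-0.0143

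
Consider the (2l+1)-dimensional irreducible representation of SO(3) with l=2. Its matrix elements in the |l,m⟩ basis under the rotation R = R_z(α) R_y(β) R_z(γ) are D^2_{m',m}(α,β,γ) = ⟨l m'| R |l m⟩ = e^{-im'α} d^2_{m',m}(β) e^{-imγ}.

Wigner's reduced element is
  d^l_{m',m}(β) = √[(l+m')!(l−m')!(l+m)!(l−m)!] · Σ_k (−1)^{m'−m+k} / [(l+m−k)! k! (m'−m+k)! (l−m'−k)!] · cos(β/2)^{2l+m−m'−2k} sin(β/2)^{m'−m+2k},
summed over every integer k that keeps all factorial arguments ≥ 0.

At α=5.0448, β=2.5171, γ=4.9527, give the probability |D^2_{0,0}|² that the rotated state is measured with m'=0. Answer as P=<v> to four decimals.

First d^2_{0,0}(β=2.5171), then the phase factors e^{-i(0)α} and e^{-i(0)γ}:
With c≡cos(β/2)=0.307197 and s≡sin(β/2)=0.951646, N=[2·2·2·2]^{1/2}=4.000000
The bounds max(0,m−m')=0 and min(l+m,l−m')=2 give 3 terms
  k=0: (−1)^0·4.0000/(4)·0.3072^4·0.9516^0 = +0.008906
  k=1: (−1)^1·4.0000/(1)·0.3072^2·0.9516^2 = -0.341857
  k=2: (−1)^2·4.0000/(4)·0.3072^0·0.9516^4 = +0.820166
d^2_{0,0}(2.5171) = +0.008906 -0.341857 +0.820166 = +0.487214
|D^2_{0,0}|² = |d^2_{0,0}(β)|² = (+0.487214)² = 0.237377 (the z-rotation phases have unit modulus)

P=0.2374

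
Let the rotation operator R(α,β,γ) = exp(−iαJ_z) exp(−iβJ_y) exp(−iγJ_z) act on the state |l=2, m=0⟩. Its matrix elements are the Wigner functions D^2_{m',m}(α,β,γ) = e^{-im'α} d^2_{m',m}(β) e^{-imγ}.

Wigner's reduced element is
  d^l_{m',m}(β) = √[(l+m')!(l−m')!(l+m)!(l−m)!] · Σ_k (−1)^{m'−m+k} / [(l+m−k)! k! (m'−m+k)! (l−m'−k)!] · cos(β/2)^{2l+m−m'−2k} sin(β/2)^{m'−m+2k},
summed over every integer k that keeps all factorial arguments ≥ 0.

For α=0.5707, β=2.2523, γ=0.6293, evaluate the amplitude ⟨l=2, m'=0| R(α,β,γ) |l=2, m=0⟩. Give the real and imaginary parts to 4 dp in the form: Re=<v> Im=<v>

Re=0.0953 Im=0.0000

First d^2_{0,0}(β=2.2523), then the phase factors e^{-i(0)α} and e^{-i(0)γ}:
With c≡cos(β/2)=0.430139 and s≡sin(β/2)=0.902763, N=[2·2·2·2]^{1/2}=4.000000
k∈{0,1,2} keeps every argument non-negative
  k=0: (−1)^0·4.0000/(4)·0.4301^4·0.9028^0 = +0.034232
  k=1: (−1)^1·4.0000/(1)·0.4301^2·0.9028^2 = -0.603148
  k=2: (−1)^2·4.0000/(4)·0.4301^0·0.9028^4 = +0.664194
d^2_{0,0}(2.2523) = +0.034232 -0.603148 +0.664194 = +0.095277
Attach z-rotation phases: D = e^{-i(0)(0.5707)}·(+0.095277)·e^{-i(0)(0.6293)} = +0.095277+0.000000i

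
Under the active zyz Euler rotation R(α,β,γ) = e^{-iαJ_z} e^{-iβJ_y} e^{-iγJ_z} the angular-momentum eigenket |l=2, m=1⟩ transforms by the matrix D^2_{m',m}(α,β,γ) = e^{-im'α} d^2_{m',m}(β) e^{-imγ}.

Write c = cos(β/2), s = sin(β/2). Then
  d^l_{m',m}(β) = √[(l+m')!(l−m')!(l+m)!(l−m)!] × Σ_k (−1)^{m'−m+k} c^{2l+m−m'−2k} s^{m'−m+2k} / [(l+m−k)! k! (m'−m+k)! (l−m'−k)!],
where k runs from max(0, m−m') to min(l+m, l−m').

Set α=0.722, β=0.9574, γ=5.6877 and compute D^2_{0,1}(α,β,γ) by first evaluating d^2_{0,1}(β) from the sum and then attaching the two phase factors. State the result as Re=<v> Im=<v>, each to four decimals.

First d^2_{0,1}(β=0.9574), then the phase factors e^{-i(0)α} and e^{-i(1)γ}:
c=cos(0.9574/2)=0.887594, s=sin(0.9574/2)=0.460626; N=√[2·2·6·1]=4.898979
The bounds max(0,m−m')=1 and min(l+m,l−m')=2 give 2 terms
  k=1: (−1)^0·4.8990/(2)·0.8876^3·0.4606^1 = +0.788983
  k=2: (−1)^1·4.8990/(2)·0.8876^1·0.4606^3 = -0.212488
d^2_{0,1}(0.9574) = +0.788983 -0.212488 = +0.576495
D = (+1.000000+0.000000i)·(+0.576495)·(+0.827876+0.560911i) = +0.477266+0.323362i

Re=0.4773 Im=0.3234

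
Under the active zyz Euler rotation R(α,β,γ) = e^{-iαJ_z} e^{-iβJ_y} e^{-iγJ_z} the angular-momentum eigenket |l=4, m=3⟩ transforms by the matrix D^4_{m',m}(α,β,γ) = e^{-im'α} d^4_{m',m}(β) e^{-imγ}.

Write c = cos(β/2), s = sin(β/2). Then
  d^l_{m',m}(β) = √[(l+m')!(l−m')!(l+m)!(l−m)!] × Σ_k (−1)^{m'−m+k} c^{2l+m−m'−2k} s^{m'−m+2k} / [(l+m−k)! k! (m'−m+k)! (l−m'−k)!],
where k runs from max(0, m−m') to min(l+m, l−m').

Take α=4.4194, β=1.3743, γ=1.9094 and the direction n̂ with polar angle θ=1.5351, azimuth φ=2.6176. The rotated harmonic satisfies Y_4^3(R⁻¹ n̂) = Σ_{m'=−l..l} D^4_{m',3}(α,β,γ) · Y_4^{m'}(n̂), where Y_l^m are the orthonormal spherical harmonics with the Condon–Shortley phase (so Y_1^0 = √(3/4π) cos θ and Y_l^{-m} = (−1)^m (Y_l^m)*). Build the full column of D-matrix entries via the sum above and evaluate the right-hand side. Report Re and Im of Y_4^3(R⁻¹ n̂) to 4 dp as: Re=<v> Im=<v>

Need the full column D^4_{m',3} for m'=−4..4 at α=4.4194, β=1.3743, γ=1.9094.
cos(β/2)=0.773057, sin(β/2)=0.634337
d^4_{-4,3}: single k=7 term ⇒ +0.090364;  D = +0.073704-0.052282i
d^4_{-3,3}: k∈[6..7] ⇒ +0.272546 -0.026215 = +0.246330;  D = +0.078418+0.233515i
d^4_{-2,3}: k∈[5..6] ⇒ +0.532621 -0.119540 = +0.413081;  D = -0.412883+0.012800i
d^4_{-1,3}: k∈[4..5] ⇒ +0.764969 -0.309038 = +0.455932;  D = +0.118090-0.440373i
d^4_{0,3}: k∈[3..4] ⇒ +0.833836 -0.561432 = +0.272404;  D = +0.231519+0.143538i
d^4_{1,3}: k∈[2..3] ⇒ +0.681677 -0.764969 = -0.083292;  D = +0.062464-0.055098i
d^4_{2,3}: k∈[1..2] ⇒ +0.391620 -0.791047 = -0.399427;  D = +0.166449+0.363093i
d^4_{3,3}: k∈[0..1] ⇒ +0.127553 -0.601183 = -0.473630;  D = -0.469202+0.064611i
d^4_{4,3}: single k=0 term ⇒ -0.296037;  D = +0.046037-0.292435i
Y_4^{m'}(θ=1.5351,φ=2.6176) and Σ D·Y over m':
  (+0.0737-0.0523i)·(-0.2213+0.3819i)  (+0.0784+0.2335i)·(+0.0001-0.0446i)  (-0.4129+0.0128i)·(-0.1653-0.2869i)  (+0.1181-0.4404i)·(+0.0437+0.0253i)  (+0.2315+0.1435i)·(+0.3133+0.0000i)  (+0.0625-0.0551i)·(-0.0437+0.0253i)  (+0.1664+0.3631i)·(-0.1653+0.2869i)  (-0.4692+0.0646i)·(-0.0001-0.0446i)  (+0.0460-0.2924i)·(-0.2213-0.3819i)
Y_4^3(R⁻¹ n̂) = -0.077167+0.241039i

Re=-0.0772 Im=0.2410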